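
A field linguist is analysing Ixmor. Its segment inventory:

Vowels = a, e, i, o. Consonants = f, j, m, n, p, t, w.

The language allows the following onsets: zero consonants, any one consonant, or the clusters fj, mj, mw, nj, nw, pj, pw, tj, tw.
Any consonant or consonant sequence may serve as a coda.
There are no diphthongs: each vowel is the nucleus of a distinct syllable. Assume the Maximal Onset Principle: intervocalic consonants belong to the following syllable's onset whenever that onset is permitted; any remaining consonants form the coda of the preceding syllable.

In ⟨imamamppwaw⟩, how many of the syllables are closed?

2

Vowels present: i, a, a, a; each is a nucleus, giving 4 syllables.
/i…a/ gap (V1→V2): just /m/ — single C goes to the following onset.
/a…a/ gap (V2→V3): just /m/ — single C goes to the following onset.
/a…a/ gap (V3→V4): /mppw/; trying suffixes from longest down, /pw/ is the first permitted one, so coda /mp/ | onset /pw/.
Syllabification: i.ma.mamp.pwaw.
Classifying each syllable: /i/ (open), /ma/ (open), /mamp/ (closed), /pwaw/ (closed).
Closed syllables: 2.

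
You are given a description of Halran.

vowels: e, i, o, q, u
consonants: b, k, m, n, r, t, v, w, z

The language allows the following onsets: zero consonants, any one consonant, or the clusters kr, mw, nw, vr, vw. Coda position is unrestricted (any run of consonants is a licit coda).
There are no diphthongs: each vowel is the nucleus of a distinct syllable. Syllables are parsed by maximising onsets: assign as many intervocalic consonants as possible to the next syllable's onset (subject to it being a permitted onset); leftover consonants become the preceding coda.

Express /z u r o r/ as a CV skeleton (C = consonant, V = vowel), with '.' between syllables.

Vowels present: u, o; each is a nucleus, giving 2 syllables.
σ1/σ2 boundary: just /r/ — single C goes to the following onset.
Putting it together: zu.ror.
Mapping each syllable to C/V: /zu/ → CV, /ror/ → CVC.

CV.CVC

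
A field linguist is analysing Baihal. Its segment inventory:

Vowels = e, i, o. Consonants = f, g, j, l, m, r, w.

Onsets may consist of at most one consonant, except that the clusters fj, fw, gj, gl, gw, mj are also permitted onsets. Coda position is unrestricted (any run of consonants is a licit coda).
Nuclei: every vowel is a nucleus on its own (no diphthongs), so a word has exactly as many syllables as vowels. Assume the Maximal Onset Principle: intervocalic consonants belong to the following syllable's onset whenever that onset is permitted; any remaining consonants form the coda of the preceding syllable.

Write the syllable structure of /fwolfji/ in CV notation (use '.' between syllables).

CCVC.CCV

Nuclei (vowels): o, i → 2 syllables.
/o…i/ gap (V1→V2): cluster /lfj/ — the longest permitted-onset suffix is /fj/; onset = /fj/, preceding coda = /l/.
So the parse is fwol.fji.
Mapping each syllable to C/V: /fwol/ → CCVC, /fji/ → CCV.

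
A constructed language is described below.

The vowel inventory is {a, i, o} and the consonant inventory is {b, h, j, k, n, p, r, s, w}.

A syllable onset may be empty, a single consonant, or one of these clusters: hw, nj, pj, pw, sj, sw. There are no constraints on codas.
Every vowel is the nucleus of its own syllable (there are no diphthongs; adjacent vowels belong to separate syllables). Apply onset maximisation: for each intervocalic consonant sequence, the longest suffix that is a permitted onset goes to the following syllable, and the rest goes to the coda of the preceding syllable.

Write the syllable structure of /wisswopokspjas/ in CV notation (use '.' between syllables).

CVC.CCV.CVCC.CCVC

Vowels present: i, o, o, a; each is a nucleus, giving 4 syllables.
Between /i/ (V1) and /o/ (V2): /ssw/ splits as /s/ + /sw/ (/sw/ is the longest suffix that is a licit onset).
Between /o/ (V2) and /o/ (V3): just /p/ — single C goes to the following onset.
Between /o/ (V3) and /a/ (V4): /kspj/; trying suffixes from longest down, /pj/ is the first permitted one, so coda /ks/ | onset /pj/.
Putting it together: wis.swo.poks.pjas.
Mapping each syllable to C/V: /wis/ → CVC, /swo/ → CCV, /poks/ → CVCC, /pjas/ → CCVC.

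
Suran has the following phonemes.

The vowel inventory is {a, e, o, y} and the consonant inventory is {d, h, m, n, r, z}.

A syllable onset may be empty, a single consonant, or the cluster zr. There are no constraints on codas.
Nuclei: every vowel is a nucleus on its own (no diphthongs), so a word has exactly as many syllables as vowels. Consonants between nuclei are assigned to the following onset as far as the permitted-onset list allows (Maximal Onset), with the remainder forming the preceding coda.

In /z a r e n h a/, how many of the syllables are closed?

Nuclei (vowels): a, e, a → 3 syllables.
Between /a/ (V1) and /e/ (V2): /r/ is a single consonant, so it becomes the next onset.
Between /e/ (V2) and /a/ (V3): /nh/ splits as /n/ + /h/ (/h/ is the longest suffix that is a licit onset).
Putting it together: za.ren.ha.
Classifying each syllable: /za/ (open), /ren/ (closed), /ha/ (open).
Closed syllables: 1.

1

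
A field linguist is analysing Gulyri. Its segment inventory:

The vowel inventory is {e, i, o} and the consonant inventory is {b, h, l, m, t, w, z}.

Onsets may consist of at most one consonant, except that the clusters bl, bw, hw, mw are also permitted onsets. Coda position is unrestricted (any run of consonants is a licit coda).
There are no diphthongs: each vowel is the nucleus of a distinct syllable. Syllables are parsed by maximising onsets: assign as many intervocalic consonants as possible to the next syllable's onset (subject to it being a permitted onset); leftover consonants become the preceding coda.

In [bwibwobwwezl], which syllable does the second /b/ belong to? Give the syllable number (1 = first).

2

Vowels present: i, o, e; each is a nucleus, giving 3 syllables.
/i…o/ gap (V1→V2): cluster /bw/ — /bw/ is itself a permitted onset, so the whole cluster goes right; preceding coda = ∅.
/o…e/ gap (V2→V3): /bww/ splits as /bw/ + /w/ (/w/ is the longest suffix that is a licit onset).
So the parse is bwi.bwobw.wezl.
The second /b/ is in the onset of syllable 2 (/bwobw/).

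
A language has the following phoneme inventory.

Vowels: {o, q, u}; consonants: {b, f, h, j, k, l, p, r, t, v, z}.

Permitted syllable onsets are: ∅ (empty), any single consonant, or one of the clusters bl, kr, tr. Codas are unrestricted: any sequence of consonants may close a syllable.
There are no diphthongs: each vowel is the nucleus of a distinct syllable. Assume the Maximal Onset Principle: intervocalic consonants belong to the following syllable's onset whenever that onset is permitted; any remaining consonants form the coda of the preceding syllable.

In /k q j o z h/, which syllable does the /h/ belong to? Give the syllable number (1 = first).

2

Vowels present: q, o; each is a nucleus, giving 2 syllables.
V1 /q/ – V2 /o/: /j/ → onset of the next syllable (single consonants are always licit onsets).
Result: kq.jozh.
The /h/ is in the coda of syllable 2 (/jozh/).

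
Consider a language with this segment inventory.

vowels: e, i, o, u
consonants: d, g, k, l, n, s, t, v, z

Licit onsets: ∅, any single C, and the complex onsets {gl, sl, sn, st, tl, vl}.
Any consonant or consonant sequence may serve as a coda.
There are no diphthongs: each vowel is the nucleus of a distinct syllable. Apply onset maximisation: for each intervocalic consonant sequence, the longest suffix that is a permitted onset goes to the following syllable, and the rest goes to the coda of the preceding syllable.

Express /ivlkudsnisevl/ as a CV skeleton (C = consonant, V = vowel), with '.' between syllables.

VCC.CVC.CCV.CVCC

Vowels present: i, u, i, e; each is a nucleus, giving 4 syllables.
σ1/σ2 boundary: /vlk/ splits as /vl/ + /k/ (/k/ is the longest suffix that is a licit onset).
σ2/σ3 boundary: cluster /dsn/ — the longest permitted-onset suffix is /sn/; onset = /sn/, preceding coda = /d/.
σ3/σ4 boundary: just /s/ — single C goes to the following onset.
Result: ivl.kud.sni.sevl.
Mapping each syllable to C/V: /ivl/ → VCC, /kud/ → CVC, /sni/ → CCV, /sevl/ → CVCC.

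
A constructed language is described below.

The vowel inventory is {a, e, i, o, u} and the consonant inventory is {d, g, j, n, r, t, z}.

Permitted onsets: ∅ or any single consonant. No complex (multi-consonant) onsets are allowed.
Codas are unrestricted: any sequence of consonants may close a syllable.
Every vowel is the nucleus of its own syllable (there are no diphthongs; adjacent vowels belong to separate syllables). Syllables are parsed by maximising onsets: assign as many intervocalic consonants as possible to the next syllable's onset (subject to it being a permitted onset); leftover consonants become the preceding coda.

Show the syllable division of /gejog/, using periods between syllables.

ge.jog

Vowels present: e, o; each is a nucleus, giving 2 syllables.
/e…o/ gap (V1→V2): /j/ is a single consonant, so it becomes the next onset.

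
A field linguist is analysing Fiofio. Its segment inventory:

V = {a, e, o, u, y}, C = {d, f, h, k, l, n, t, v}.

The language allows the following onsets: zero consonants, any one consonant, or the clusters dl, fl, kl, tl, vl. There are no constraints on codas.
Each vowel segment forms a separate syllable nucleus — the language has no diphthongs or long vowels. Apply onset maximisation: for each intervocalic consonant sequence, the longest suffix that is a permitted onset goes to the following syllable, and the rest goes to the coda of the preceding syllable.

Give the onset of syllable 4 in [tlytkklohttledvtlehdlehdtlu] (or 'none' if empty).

Nuclei (vowels): y, o, e, e, e, u → 6 syllables.
σ1/σ2 boundary: cluster /tkkl/ — the longest permitted-onset suffix is /kl/; onset = /kl/, preceding coda = /tk/.
σ2/σ3 boundary: /httl/ — longest licit onset from the right is /tl/, leaving /ht/ as coda.
σ3/σ4 boundary: cluster /dvtl/ — the longest permitted-onset suffix is /tl/; onset = /tl/, preceding coda = /dv/.
σ4/σ5 boundary: /hdl/ splits as /h/ + /dl/ (/dl/ is the longest suffix that is a licit onset).
σ5/σ6 boundary: /hdtl/; trying suffixes from longest down, /tl/ is the first permitted one, so coda /hd/ | onset /tl/.
Result: tlytk.kloht.tledv.tleh.dlehd.tlu.
Syllable 4 is /tleh/: onset /tl/, nucleus /e/, coda /h/.

tl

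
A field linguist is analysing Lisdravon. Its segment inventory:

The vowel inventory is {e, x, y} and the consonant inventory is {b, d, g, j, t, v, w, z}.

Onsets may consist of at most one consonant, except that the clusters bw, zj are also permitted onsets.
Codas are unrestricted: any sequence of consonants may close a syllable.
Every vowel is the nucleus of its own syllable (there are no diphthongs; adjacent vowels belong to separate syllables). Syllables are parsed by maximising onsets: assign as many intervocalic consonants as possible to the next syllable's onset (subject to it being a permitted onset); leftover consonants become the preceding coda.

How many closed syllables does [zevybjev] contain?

2

Vowels present: e, y, e; each is a nucleus, giving 3 syllables.
V1 /e/ – V2 /y/: just /v/ — single C goes to the following onset.
V2 /y/ – V3 /e/: /bj/ — longest licit onset from the right is /j/, leaving /b/ as coda.
So the parse is ze.vyb.jev.
Classifying each syllable: /ze/ (open), /vyb/ (closed), /jev/ (closed).
Closed syllables: 2.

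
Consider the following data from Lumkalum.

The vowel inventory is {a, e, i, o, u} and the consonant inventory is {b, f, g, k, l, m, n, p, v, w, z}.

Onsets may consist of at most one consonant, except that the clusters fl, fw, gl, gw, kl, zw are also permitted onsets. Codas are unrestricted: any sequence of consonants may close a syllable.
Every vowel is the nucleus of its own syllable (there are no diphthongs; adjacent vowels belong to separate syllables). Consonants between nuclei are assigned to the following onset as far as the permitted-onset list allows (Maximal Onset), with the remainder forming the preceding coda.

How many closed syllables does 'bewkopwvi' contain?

2

The vowels are e, o, i — 3 nuclei, so 3 syllables.
V1 /e/ – V2 /o/: /wk/ — longest licit onset from the right is /k/, leaving /w/ as coda.
V2 /o/ – V3 /i/: cluster /pwv/ — the longest permitted-onset suffix is /v/; onset = /v/, preceding coda = /pw/.
Putting it together: bew.kopw.vi.
Classifying each syllable: /bew/ (closed), /kopw/ (closed), /vi/ (open).
Closed syllables: 2.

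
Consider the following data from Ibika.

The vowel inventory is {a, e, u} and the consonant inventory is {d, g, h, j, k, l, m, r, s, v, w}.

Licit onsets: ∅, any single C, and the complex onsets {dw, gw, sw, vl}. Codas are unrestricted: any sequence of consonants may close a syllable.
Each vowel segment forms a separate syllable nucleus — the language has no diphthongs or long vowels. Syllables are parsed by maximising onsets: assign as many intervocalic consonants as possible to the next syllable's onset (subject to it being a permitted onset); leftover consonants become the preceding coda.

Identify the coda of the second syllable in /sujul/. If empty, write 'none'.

l

The vowels are u, u — 2 nuclei, so 2 syllables.
σ1/σ2 boundary: /j/ is a single consonant, so it becomes the next onset.
Result: su.jul.
Syllable 2 is /jul/: onset /j/, nucleus /u/, coda /l/.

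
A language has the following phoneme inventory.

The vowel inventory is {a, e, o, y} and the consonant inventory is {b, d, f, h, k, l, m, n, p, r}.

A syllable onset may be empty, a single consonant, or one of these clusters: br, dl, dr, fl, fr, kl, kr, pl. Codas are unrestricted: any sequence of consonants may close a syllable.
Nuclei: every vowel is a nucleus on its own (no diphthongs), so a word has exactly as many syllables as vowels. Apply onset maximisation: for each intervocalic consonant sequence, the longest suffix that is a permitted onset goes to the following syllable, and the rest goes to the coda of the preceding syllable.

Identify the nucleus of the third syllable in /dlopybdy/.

y

The vowels are o, y, y — 3 nuclei, so 3 syllables.
The third nucleus (vowel 3 from the left) is /y/.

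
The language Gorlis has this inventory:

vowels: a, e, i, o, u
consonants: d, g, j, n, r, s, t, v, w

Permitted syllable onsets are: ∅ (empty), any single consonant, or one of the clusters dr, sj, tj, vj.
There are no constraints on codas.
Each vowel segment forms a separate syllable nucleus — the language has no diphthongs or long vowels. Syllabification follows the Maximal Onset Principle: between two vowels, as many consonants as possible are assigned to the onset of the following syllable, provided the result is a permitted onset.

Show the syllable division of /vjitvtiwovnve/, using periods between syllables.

vjitv.ti.wovn.ve

The vowels are i, i, o, e — 4 nuclei, so 4 syllables.
/i…i/ gap (V1→V2): /tvt/ splits as /tv/ + /t/ (/t/ is the longest suffix that is a licit onset).
/i…o/ gap (V2→V3): /w/ is a single consonant, so it becomes the next onset.
/o…e/ gap (V3→V4): /vnv/; trying suffixes from longest down, /v/ is the first permitted one, so coda /vn/ | onset /v/.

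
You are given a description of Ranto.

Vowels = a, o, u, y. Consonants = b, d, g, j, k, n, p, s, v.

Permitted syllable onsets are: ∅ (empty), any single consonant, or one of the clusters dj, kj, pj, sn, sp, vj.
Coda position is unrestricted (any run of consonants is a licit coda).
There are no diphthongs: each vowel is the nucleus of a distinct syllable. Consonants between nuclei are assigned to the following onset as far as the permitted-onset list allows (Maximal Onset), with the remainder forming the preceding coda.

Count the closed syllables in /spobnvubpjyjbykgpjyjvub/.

Nuclei (vowels): o, u, y, y, y, u → 6 syllables.
/o…u/ gap (V1→V2): /bnv/ splits as /bn/ + /v/ (/v/ is the longest suffix that is a licit onset).
/u…y/ gap (V2→V3): /bpj/ — longest licit onset from the right is /pj/, leaving /b/ as coda.
/y…y/ gap (V3→V4): /jb/; trying suffixes from longest down, /b/ is the first permitted one, so coda /j/ | onset /b/.
/y…y/ gap (V4→V5): /kgpj/; trying suffixes from longest down, /pj/ is the first permitted one, so coda /kg/ | onset /pj/.
/y…u/ gap (V5→V6): /jv/; trying suffixes from longest down, /v/ is the first permitted one, so coda /j/ | onset /v/.
Putting it together: spobn.vub.pjyj.bykg.pjyj.vub.
Classifying each syllable: /spobn/ (closed), /vub/ (closed), /pjyj/ (closed), /bykg/ (closed), /pjyj/ (closed), /vub/ (closed).
Closed syllables: 6.

6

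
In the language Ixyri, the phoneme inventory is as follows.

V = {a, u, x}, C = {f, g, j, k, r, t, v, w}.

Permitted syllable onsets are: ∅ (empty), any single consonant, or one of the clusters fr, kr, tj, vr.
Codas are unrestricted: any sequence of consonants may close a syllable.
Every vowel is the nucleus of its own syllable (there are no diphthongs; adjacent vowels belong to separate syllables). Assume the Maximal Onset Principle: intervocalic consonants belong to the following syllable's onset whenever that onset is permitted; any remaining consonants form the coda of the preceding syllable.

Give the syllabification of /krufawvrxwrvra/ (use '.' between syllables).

kru.faw.vrxwr.vra

Vowels present: u, a, x, a; each is a nucleus, giving 4 syllables.
V1 /u/ – V2 /a/: /f/ is a single consonant, so it becomes the next onset.
V2 /a/ – V3 /x/: /wvr/ splits as /w/ + /vr/ (/vr/ is the longest suffix that is a licit onset).
V3 /x/ – V4 /a/: /wrvr/; trying suffixes from longest down, /vr/ is the first permitted one, so coda /wr/ | onset /vr/.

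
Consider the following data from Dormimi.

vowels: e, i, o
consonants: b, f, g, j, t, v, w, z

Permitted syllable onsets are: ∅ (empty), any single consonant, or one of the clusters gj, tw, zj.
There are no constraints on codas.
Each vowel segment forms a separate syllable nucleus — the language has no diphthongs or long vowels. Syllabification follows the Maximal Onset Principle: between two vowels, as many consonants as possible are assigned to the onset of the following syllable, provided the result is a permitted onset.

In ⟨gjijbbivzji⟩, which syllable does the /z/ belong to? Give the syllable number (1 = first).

3

The vowels are i, i, i — 3 nuclei, so 3 syllables.
σ1/σ2 boundary: /jbb/ — longest licit onset from the right is /b/, leaving /jb/ as coda.
σ2/σ3 boundary: /vzj/; trying suffixes from longest down, /zj/ is the first permitted one, so coda /v/ | onset /zj/.
So the parse is gjijb.biv.zji.
The /z/ is in the onset of syllable 3 (/zji/).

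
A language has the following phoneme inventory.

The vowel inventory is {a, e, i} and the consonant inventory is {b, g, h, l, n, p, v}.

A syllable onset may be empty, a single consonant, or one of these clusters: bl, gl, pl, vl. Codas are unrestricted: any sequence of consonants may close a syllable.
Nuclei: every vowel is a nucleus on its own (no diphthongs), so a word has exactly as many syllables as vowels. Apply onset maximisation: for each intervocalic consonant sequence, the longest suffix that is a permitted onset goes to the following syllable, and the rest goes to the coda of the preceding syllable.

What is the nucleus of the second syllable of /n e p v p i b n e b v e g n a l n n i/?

The vowels are e, i, e, e, a, i — 6 nuclei, so 6 syllables.
The second nucleus (vowel 2 from the left) is /i/.

i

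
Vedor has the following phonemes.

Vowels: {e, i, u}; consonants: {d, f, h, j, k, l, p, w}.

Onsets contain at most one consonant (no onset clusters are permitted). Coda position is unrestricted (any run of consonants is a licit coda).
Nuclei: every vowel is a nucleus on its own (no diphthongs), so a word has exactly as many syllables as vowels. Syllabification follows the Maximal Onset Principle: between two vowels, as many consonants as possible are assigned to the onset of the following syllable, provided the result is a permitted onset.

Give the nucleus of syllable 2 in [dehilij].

i

The vowels are e, i, i — 3 nuclei, so 3 syllables.
The second nucleus (vowel 2 from the left) is /i/.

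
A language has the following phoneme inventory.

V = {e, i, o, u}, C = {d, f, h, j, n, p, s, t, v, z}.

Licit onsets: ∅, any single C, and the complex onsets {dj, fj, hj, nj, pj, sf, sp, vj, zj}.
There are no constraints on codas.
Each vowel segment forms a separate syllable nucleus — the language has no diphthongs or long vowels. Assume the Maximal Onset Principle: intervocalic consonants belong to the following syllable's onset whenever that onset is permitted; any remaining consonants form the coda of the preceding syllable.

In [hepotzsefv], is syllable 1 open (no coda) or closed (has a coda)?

Vowels present: e, o, e; each is a nucleus, giving 3 syllables.
V1 /e/ – V2 /o/: /p/ is a single consonant, so it becomes the next onset.
V2 /o/ – V3 /e/: cluster /tzs/ — the longest permitted-onset suffix is /s/; onset = /s/, preceding coda = /tz/.
Putting it together: he.potz.sefv.
Syllable 1 is /he/; it ends in its nucleus with no coda, so it is open.

open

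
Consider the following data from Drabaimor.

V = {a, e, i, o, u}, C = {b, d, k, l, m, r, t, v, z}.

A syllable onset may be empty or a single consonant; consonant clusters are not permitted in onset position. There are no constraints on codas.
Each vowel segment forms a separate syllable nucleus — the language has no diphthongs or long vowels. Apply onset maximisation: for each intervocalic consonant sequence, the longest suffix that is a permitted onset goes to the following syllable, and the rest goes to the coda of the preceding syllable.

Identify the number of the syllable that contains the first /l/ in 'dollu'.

1

Vowels present: o, u; each is a nucleus, giving 2 syllables.
V1 /o/ – V2 /u/: /ll/ splits as /l/ + /l/ (/l/ is the longest suffix that is a licit onset).
Putting it together: dol.lu.
The first /l/ is in the coda of syllable 1 (/dol/).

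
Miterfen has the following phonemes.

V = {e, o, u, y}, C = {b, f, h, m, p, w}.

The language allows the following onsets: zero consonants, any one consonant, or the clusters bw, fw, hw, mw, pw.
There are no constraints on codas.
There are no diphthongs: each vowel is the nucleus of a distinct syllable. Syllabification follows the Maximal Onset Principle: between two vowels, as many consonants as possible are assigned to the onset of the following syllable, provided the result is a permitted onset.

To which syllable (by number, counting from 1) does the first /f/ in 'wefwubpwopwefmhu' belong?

The vowels are e, u, o, e, u — 5 nuclei, so 5 syllables.
/e…u/ gap (V1→V2): /fw/ is a licit onset in full, so it all attaches to the next syllable.
/u…o/ gap (V2→V3): cluster /bpw/ — the longest permitted-onset suffix is /pw/; onset = /pw/, preceding coda = /b/.
/o…e/ gap (V3→V4): cluster /pw/ — /pw/ is itself a permitted onset, so the whole cluster goes right; preceding coda = ∅.
/e…u/ gap (V4→V5): /fmh/ — longest licit onset from the right is /h/, leaving /fm/ as coda.
So the parse is we.fwub.pwo.pwefm.hu.
The first /f/ is in the onset of syllable 2 (/fwub/).

2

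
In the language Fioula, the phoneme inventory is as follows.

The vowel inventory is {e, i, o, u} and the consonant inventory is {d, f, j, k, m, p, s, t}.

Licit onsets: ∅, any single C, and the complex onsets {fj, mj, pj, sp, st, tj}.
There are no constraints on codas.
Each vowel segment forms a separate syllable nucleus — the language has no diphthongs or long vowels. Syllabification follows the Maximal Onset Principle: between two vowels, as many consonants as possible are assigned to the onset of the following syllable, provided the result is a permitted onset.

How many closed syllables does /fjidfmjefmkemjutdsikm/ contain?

Nuclei (vowels): i, e, e, u, i → 5 syllables.
V1 /i/ – V2 /e/: /dfmj/ splits as /df/ + /mj/ (/mj/ is the longest suffix that is a licit onset).
V2 /e/ – V3 /e/: /fmk/; trying suffixes from longest down, /k/ is the first permitted one, so coda /fm/ | onset /k/.
V3 /e/ – V4 /u/: /mj/ — entire cluster is a permitted onset → onset /mj/, coda ∅.
V4 /u/ – V5 /i/: /tds/ — longest licit onset from the right is /s/, leaving /td/ as coda.
Result: fjidf.mjefm.ke.mjutd.sikm.
Classifying each syllable: /fjidf/ (closed), /mjefm/ (closed), /ke/ (open), /mjutd/ (closed), /sikm/ (closed).
Closed syllables: 4.

4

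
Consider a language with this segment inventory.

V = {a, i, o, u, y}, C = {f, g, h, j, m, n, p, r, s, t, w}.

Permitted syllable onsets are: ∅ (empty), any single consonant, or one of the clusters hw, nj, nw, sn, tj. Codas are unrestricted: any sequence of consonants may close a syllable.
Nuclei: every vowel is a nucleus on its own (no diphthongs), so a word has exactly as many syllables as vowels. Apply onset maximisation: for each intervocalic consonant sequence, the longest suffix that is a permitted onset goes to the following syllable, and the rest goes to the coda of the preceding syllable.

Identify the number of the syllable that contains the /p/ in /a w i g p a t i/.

Nuclei (vowels): a, i, a, i → 4 syllables.
σ1/σ2 boundary: just /w/ — single C goes to the following onset.
σ2/σ3 boundary: /gp/ — longest licit onset from the right is /p/, leaving /g/ as coda.
σ3/σ4 boundary: just /t/ — single C goes to the following onset.
Syllabification: a.wig.pa.ti.
The /p/ is in the onset of syllable 3 (/pa/).

3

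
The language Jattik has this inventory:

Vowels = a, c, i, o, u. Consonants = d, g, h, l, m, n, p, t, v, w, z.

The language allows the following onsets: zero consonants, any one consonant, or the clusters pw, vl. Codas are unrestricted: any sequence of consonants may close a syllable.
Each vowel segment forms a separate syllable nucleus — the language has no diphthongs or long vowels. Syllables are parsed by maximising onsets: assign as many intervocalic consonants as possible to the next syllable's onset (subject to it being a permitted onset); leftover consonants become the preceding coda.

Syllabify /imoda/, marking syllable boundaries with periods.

i.mo.da

Vowels present: i, o, a; each is a nucleus, giving 3 syllables.
σ1/σ2 boundary: /m/ → onset of the next syllable (single consonants are always licit onsets).
σ2/σ3 boundary: /d/ → onset of the next syllable (single consonants are always licit onsets).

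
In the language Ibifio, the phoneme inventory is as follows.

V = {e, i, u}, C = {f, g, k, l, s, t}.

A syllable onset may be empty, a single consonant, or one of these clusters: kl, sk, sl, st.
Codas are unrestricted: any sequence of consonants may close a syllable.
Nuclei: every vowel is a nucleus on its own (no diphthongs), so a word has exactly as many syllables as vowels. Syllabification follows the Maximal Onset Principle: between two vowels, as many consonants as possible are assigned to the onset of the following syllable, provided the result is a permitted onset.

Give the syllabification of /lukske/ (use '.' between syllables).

Nuclei (vowels): u, e → 2 syllables.
σ1/σ2 boundary: /ksk/; trying suffixes from longest down, /sk/ is the first permitted one, so coda /k/ | onset /sk/.

luk.ske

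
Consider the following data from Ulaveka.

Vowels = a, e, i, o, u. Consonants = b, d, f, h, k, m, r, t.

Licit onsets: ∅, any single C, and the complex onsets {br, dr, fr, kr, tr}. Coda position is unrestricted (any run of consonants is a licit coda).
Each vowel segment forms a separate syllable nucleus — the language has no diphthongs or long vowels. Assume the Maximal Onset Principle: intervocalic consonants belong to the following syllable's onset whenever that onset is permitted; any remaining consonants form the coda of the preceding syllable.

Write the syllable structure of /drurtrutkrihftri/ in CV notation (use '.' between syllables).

Nuclei (vowels): u, u, i, i → 4 syllables.
Between /u/ (V1) and /u/ (V2): /rtr/ — longest licit onset from the right is /tr/, leaving /r/ as coda.
Between /u/ (V2) and /i/ (V3): /tkr/ — longest licit onset from the right is /kr/, leaving /t/ as coda.
Between /i/ (V3) and /i/ (V4): /hftr/; trying suffixes from longest down, /tr/ is the first permitted one, so coda /hf/ | onset /tr/.
So the parse is drur.trut.krihf.tri.
Mapping each syllable to C/V: /drur/ → CCVC, /trut/ → CCVC, /krihf/ → CCVCC, /tri/ → CCV.

CCVC.CCVC.CCVCC.CCV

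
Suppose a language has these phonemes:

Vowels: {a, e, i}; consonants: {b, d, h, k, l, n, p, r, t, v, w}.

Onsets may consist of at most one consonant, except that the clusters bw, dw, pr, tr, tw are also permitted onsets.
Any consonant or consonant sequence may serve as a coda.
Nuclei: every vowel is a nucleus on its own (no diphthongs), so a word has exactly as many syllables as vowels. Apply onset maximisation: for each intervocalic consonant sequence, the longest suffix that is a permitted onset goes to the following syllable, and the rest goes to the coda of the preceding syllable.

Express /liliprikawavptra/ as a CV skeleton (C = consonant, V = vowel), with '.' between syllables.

Nuclei (vowels): i, i, i, a, a, a → 6 syllables.
/i…i/ gap (V1→V2): /l/ → onset of the next syllable (single consonants are always licit onsets).
/i…i/ gap (V2→V3): cluster /pr/ — /pr/ is itself a permitted onset, so the whole cluster goes right; preceding coda = ∅.
/i…a/ gap (V3→V4): /k/ is a single consonant, so it becomes the next onset.
/a…a/ gap (V4→V5): just /w/ — single C goes to the following onset.
/a…a/ gap (V5→V6): /vptr/ splits as /vp/ + /tr/ (/tr/ is the longest suffix that is a licit onset).
Result: li.li.pri.ka.wavp.tra.
Mapping each syllable to C/V: /li/ → CV, /li/ → CV, /pri/ → CCV, /ka/ → CV, /wavp/ → CVCC, /tra/ → CCV.

CV.CV.CCV.CV.CVCC.CCV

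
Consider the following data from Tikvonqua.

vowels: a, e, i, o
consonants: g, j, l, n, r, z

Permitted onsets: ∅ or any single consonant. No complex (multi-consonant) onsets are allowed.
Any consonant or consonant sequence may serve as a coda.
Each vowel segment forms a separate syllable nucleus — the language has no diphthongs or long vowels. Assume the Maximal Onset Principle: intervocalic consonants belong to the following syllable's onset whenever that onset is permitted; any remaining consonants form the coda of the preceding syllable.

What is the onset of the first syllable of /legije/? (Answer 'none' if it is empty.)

The vowels are e, i, e — 3 nuclei, so 3 syllables.
V1 /e/ – V2 /i/: /g/ → onset of the next syllable (single consonants are always licit onsets).
V2 /i/ – V3 /e/: /j/ → onset of the next syllable (single consonants are always licit onsets).
So the parse is le.gi.je.
Syllable 1 is /le/: onset /l/, nucleus /e/, coda ∅.

l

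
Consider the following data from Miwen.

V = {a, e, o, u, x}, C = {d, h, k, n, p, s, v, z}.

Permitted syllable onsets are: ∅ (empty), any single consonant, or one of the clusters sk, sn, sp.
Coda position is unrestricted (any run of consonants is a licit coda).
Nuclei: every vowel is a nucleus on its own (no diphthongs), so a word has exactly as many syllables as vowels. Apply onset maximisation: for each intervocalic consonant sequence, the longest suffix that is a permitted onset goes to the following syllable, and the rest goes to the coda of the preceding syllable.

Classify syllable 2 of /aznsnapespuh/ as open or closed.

open

The vowels are a, a, e, u — 4 nuclei, so 4 syllables.
/a…a/ gap (V1→V2): /znsn/ — longest licit onset from the right is /sn/, leaving /zn/ as coda.
/a…e/ gap (V2→V3): just /p/ — single C goes to the following onset.
/e…u/ gap (V3→V4): /sp/ — entire cluster is a permitted onset → onset /sp/, coda ∅.
Syllabification: azn.sna.pe.spuh.
Syllable 2 is /sna/; it ends in its nucleus with no coda, so it is open.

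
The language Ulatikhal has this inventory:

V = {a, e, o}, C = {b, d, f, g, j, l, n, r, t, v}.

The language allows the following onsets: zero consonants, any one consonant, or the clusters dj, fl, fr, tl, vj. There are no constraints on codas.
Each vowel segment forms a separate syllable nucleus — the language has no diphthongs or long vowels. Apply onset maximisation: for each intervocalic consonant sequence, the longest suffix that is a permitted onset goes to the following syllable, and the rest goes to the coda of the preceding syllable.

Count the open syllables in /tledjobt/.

1

Nuclei (vowels): e, o → 2 syllables.
V1 /e/ – V2 /o/: cluster /dj/ — /dj/ is itself a permitted onset, so the whole cluster goes right; preceding coda = ∅.
Result: tle.djobt.
Classifying each syllable: /tle/ (open), /djobt/ (closed).
Open syllables: 1.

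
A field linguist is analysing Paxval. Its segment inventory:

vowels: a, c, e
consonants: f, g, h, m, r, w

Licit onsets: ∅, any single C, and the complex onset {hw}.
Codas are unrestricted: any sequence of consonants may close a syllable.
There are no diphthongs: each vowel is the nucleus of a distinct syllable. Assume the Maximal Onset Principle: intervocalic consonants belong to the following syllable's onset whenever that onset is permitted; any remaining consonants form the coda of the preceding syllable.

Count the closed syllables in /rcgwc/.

1

Nuclei (vowels): c, c → 2 syllables.
V1 /c/ – V2 /c/: /gw/; trying suffixes from longest down, /w/ is the first permitted one, so coda /g/ | onset /w/.
Result: rcg.wc.
Classifying each syllable: /rcg/ (closed), /wc/ (open).
Closed syllables: 1.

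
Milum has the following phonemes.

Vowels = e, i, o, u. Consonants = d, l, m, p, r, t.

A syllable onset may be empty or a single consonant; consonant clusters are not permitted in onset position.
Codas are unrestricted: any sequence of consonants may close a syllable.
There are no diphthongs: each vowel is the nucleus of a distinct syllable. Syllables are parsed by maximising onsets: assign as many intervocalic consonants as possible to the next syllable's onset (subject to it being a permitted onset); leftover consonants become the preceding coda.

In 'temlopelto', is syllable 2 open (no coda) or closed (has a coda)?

open

The vowels are e, o, e, o — 4 nuclei, so 4 syllables.
V1 /e/ – V2 /o/: /ml/; trying suffixes from longest down, /l/ is the first permitted one, so coda /m/ | onset /l/.
V2 /o/ – V3 /e/: /p/ → onset of the next syllable (single consonants are always licit onsets).
V3 /e/ – V4 /o/: /lt/; trying suffixes from longest down, /t/ is the first permitted one, so coda /l/ | onset /t/.
Syllabification: tem.lo.pel.to.
Syllable 2 is /lo/; it ends in its nucleus with no coda, so it is open.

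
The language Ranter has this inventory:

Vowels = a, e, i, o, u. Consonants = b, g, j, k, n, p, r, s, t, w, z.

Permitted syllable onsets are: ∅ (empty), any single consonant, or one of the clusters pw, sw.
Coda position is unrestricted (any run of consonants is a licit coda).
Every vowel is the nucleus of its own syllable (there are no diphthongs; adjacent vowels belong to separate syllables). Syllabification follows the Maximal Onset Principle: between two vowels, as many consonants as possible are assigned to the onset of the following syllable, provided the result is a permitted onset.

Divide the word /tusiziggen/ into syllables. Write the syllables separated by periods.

tu.si.zig.gen

The vowels are u, i, i, e — 4 nuclei, so 4 syllables.
V1 /u/ – V2 /i/: /s/ is a single consonant, so it becomes the next onset.
V2 /i/ – V3 /i/: just /z/ — single C goes to the following onset.
V3 /i/ – V4 /e/: cluster /gg/ — the longest permitted-onset suffix is /g/; onset = /g/, preceding coda = /g/.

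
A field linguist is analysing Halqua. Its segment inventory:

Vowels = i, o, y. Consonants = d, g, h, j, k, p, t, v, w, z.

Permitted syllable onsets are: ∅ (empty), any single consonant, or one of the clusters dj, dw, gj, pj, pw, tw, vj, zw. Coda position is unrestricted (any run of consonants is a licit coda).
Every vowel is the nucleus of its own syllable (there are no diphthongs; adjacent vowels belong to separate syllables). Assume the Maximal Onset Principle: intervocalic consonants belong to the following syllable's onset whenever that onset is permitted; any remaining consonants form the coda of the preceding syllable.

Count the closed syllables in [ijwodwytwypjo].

1

Vowels present: i, o, y, y, o; each is a nucleus, giving 5 syllables.
/i…o/ gap (V1→V2): /jw/; trying suffixes from longest down, /w/ is the first permitted one, so coda /j/ | onset /w/.
/o…y/ gap (V2→V3): /dw/ is a licit onset in full, so it all attaches to the next syllable.
/y…y/ gap (V3→V4): cluster /tw/ — /tw/ is itself a permitted onset, so the whole cluster goes right; preceding coda = ∅.
/y…o/ gap (V4→V5): cluster /pj/ — /pj/ is itself a permitted onset, so the whole cluster goes right; preceding coda = ∅.
Putting it together: ij.wo.dwy.twy.pjo.
Classifying each syllable: /ij/ (closed), /wo/ (open), /dwy/ (open), /twy/ (open), /pjo/ (open).
Closed syllables: 1.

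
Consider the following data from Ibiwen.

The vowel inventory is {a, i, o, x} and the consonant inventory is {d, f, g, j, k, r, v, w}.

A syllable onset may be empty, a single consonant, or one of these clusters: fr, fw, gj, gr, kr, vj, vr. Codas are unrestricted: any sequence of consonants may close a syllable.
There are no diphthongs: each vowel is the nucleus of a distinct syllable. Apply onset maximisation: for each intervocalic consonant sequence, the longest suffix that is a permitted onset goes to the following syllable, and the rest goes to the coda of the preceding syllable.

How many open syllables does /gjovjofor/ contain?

The vowels are o, o, o — 3 nuclei, so 3 syllables.
Between /o/ (V1) and /o/ (V2): /vj/ — entire cluster is a permitted onset → onset /vj/, coda ∅.
Between /o/ (V2) and /o/ (V3): /f/ → onset of the next syllable (single consonants are always licit onsets).
Putting it together: gjo.vjo.for.
Classifying each syllable: /gjo/ (open), /vjo/ (open), /for/ (closed).
Open syllables: 2.

2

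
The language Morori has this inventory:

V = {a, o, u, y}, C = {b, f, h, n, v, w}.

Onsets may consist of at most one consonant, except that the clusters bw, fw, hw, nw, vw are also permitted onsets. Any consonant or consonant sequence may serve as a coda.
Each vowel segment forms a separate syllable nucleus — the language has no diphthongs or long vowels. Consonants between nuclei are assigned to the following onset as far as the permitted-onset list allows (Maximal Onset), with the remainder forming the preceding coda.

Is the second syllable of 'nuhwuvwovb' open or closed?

open

The vowels are u, u, o — 3 nuclei, so 3 syllables.
Between /u/ (V1) and /u/ (V2): cluster /hw/ — /hw/ is itself a permitted onset, so the whole cluster goes right; preceding coda = ∅.
Between /u/ (V2) and /o/ (V3): cluster /vw/ — /vw/ is itself a permitted onset, so the whole cluster goes right; preceding coda = ∅.
So the parse is nu.hwu.vwovb.
Syllable 2 is /hwu/; it ends in its nucleus with no coda, so it is open.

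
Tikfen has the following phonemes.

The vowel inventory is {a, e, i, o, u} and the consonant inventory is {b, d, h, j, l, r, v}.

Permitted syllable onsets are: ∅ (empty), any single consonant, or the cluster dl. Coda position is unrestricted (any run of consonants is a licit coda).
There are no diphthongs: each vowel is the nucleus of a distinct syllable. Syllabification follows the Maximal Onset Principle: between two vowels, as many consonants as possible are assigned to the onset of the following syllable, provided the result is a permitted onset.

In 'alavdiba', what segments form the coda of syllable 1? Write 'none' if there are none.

none

Vowels present: a, a, i, a; each is a nucleus, giving 4 syllables.
σ1/σ2 boundary: /l/ → onset of the next syllable (single consonants are always licit onsets).
σ2/σ3 boundary: /vd/ splits as /v/ + /d/ (/d/ is the longest suffix that is a licit onset).
σ3/σ4 boundary: /b/ → onset of the next syllable (single consonants are always licit onsets).
Putting it together: a.lav.di.ba.
Syllable 1 is /a/: onset ∅, nucleus /a/, coda ∅.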